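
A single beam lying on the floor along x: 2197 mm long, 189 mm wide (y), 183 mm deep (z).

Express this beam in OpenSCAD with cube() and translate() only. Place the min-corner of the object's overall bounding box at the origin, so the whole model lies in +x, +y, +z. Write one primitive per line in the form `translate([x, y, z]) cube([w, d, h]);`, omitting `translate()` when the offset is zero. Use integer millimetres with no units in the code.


cube([2197, 189, 183]);


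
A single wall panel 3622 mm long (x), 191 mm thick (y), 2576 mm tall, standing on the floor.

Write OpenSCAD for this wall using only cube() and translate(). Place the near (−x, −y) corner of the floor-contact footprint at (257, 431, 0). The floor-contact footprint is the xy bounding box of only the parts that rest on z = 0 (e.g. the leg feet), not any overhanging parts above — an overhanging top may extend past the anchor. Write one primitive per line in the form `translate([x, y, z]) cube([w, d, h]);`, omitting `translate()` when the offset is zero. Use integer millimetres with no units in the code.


translate([257, 431, 0]) cube([3622, 191, 2576]);


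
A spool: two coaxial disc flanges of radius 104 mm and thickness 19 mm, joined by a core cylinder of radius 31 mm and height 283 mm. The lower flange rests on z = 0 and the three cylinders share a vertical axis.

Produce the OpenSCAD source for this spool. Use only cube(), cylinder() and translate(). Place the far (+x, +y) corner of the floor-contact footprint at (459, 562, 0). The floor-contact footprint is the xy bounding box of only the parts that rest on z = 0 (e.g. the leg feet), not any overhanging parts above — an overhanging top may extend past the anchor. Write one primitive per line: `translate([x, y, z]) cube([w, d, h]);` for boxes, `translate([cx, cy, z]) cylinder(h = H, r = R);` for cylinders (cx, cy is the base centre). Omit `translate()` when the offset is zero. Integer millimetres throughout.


translate([355, 458, 0]) cylinder(h = 19, r = 104);
translate([355, 458, 19]) cylinder(h = 283, r = 31);
translate([355, 458, 302]) cylinder(h = 19, r = 104);


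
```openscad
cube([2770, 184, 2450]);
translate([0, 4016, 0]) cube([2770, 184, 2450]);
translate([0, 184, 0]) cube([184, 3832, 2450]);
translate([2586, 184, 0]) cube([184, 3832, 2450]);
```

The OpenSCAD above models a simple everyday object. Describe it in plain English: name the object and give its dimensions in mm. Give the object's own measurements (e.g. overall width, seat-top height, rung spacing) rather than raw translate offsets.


The wall frame of a small rectangular building: four walls, each 2450 mm tall and 184 mm thick, enclosing a footprint 2770 mm (x) by 4200 mm (y) outside-to-outside, with no floor or roof. The front and back walls (the −y and +y sides) span the full width; the two side walls fit between them.


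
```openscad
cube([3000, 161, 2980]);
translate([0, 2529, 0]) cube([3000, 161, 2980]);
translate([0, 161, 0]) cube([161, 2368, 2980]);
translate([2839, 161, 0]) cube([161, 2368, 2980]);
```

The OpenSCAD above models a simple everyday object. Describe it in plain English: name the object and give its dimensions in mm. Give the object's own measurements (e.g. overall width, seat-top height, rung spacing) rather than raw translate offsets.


The wall frame of a small rectangular building: four walls, each 2980 mm tall and 161 mm thick, enclosing a footprint 3000 mm (x) by 2690 mm (y) outside-to-outside, with no floor or roof. The front and back walls (the −y and +y sides) span the full width; the two side walls fit between them.


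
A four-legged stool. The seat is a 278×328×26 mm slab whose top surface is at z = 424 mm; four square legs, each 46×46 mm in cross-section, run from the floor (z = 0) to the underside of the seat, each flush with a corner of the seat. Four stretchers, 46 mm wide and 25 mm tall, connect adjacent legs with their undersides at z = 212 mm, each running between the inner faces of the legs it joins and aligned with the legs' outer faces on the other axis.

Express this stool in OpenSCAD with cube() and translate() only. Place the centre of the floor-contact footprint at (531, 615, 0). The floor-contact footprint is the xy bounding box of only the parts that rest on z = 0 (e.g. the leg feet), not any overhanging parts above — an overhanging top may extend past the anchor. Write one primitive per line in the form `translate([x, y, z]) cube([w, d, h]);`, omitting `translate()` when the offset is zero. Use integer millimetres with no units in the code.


translate([392, 451, 398]) cube([278, 328, 26]);
translate([392, 451, 0]) cube([46, 46, 398]);
translate([624, 451, 0]) cube([46, 46, 398]);
translate([392, 733, 0]) cube([46, 46, 398]);
translate([624, 733, 0]) cube([46, 46, 398]);
translate([438, 451, 212]) cube([186, 46, 25]);
translate([438, 733, 212]) cube([186, 46, 25]);
translate([392, 497, 212]) cube([46, 236, 25]);
translate([624, 497, 212]) cube([46, 236, 25]);


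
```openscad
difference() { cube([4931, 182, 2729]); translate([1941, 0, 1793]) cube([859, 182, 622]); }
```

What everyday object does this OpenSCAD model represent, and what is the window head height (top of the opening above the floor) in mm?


A wall with a window opening. The window head height is 2415 mm.

A wall with a rectangular opening subtracted — a window. Sill at z = 1793, opening 622 mm tall, so the head is at 1793 + 622 = 2415 mm.


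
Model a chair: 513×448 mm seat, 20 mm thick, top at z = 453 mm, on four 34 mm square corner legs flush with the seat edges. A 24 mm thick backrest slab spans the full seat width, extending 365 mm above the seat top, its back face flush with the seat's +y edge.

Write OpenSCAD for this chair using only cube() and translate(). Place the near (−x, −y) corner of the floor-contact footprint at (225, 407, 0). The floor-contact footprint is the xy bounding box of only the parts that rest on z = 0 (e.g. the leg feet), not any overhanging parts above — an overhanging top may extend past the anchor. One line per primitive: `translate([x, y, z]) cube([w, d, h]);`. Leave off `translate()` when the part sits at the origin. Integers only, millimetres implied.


translate([225, 407, 433]) cube([513, 448, 20]);
translate([225, 407, 0]) cube([34, 34, 433]);
translate([704, 407, 0]) cube([34, 34, 433]);
translate([225, 821, 0]) cube([34, 34, 433]);
translate([704, 821, 0]) cube([34, 34, 433]);
translate([225, 831, 453]) cube([513, 24, 365]);


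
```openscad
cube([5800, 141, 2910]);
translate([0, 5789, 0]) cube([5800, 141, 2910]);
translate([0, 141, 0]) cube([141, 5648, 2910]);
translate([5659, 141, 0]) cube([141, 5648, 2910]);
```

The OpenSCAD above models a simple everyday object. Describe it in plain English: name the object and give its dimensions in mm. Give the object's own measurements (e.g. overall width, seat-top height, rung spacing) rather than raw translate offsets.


The wall frame of a small rectangular building: four walls, each 2910 mm tall and 141 mm thick, enclosing a footprint 5800 mm (x) by 5930 mm (y) outside-to-outside, with no floor or roof. The front and back walls (the −y and +y sides) span the full width; the two side walls fit between them.


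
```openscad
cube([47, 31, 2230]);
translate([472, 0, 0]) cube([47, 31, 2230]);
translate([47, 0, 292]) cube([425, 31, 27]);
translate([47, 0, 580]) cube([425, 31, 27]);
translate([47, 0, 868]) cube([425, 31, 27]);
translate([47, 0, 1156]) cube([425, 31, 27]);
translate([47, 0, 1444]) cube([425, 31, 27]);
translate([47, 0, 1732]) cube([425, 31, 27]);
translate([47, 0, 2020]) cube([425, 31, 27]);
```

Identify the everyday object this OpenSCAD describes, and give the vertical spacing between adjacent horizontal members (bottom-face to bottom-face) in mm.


A ladder. The rung spacing is 288 mm.

Two tall 47×31 posts with 7 short bars between them — a ladder. Adjacent rungs sit at z = 292 and z = 580, so the spacing is 580 − 292 = 288 mm.


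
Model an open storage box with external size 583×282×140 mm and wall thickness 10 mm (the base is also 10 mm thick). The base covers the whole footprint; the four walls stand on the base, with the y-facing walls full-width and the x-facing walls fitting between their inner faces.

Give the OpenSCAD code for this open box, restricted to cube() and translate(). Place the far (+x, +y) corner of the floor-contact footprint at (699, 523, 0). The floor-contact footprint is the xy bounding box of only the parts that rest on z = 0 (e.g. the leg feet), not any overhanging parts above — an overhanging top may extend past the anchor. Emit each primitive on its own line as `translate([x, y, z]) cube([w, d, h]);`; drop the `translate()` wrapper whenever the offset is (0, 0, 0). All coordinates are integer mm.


translate([116, 241, 0]) cube([583, 282, 10]);
translate([116, 241, 10]) cube([583, 10, 130]);
translate([116, 513, 10]) cube([583, 10, 130]);
translate([116, 251, 10]) cube([10, 262, 130]);
translate([689, 251, 10]) cube([10, 262, 130]);


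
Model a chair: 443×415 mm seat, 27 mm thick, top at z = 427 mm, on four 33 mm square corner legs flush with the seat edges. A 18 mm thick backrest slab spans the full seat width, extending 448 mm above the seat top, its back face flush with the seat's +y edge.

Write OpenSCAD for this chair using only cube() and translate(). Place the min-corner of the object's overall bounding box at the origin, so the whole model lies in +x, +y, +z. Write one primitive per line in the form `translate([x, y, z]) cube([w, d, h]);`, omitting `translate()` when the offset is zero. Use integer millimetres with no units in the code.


translate([0, 0, 400]) cube([443, 415, 27]);
cube([33, 33, 400]);
translate([410, 0, 0]) cube([33, 33, 400]);
translate([0, 382, 0]) cube([33, 33, 400]);
translate([410, 382, 0]) cube([33, 33, 400]);
translate([0, 397, 427]) cube([443, 18, 448]);


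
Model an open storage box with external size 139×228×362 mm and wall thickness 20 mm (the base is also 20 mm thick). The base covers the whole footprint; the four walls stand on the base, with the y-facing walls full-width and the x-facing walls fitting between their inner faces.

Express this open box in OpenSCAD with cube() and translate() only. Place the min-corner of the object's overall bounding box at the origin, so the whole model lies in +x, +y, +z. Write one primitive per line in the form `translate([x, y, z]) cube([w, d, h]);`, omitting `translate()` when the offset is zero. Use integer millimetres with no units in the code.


cube([139, 228, 20]);
translate([0, 0, 20]) cube([139, 20, 342]);
translate([0, 208, 20]) cube([139, 20, 342]);
translate([0, 20, 20]) cube([20, 188, 342]);
translate([119, 20, 20]) cube([20, 188, 342]);


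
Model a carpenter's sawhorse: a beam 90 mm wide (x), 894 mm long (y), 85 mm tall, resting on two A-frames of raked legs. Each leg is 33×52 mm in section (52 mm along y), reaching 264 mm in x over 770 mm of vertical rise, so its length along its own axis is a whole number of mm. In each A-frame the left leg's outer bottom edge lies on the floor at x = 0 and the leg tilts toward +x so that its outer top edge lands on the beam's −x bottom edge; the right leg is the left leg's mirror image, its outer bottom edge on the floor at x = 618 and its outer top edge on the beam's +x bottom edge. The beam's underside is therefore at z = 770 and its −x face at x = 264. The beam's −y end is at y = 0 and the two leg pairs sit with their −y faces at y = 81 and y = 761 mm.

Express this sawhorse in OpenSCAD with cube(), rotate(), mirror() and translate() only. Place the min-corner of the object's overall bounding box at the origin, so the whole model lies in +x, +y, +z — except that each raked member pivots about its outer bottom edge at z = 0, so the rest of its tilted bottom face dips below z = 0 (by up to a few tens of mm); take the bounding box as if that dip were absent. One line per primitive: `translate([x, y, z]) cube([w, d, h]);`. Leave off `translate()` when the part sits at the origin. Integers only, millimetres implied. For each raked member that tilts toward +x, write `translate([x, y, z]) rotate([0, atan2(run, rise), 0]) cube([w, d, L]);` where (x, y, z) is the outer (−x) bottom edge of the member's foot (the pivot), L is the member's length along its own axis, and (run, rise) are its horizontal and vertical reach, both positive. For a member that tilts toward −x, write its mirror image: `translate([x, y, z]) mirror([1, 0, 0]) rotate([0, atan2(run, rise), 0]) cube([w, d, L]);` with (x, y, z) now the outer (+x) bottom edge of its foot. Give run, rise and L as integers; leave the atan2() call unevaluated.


translate([264, 0, 770]) cube([90, 894, 85]);
translate([0, 81, 0]) rotate([0, atan2(264, 770), 0]) cube([33, 52, 814]);
translate([618, 81, 0]) mirror([1, 0, 0]) rotate([0, atan2(264, 770), 0]) cube([33, 52, 814]);
translate([0, 761, 0]) rotate([0, atan2(264, 770), 0]) cube([33, 52, 814]);
translate([618, 761, 0]) mirror([1, 0, 0]) rotate([0, atan2(264, 770), 0]) cube([33, 52, 814]);


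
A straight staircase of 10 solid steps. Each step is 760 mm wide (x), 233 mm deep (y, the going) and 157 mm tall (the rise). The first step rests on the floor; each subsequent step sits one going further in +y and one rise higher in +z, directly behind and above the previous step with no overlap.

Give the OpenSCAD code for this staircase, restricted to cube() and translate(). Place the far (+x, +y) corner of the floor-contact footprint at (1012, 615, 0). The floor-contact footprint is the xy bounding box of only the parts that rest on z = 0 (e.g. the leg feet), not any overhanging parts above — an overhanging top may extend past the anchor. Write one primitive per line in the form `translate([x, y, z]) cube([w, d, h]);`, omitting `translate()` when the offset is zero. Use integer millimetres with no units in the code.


translate([252, 382, 0]) cube([760, 233, 157]);
translate([252, 615, 157]) cube([760, 233, 157]);
translate([252, 848, 314]) cube([760, 233, 157]);
translate([252, 1081, 471]) cube([760, 233, 157]);
translate([252, 1314, 628]) cube([760, 233, 157]);
translate([252, 1547, 785]) cube([760, 233, 157]);
translate([252, 1780, 942]) cube([760, 233, 157]);
translate([252, 2013, 1099]) cube([760, 233, 157]);
translate([252, 2246, 1256]) cube([760, 233, 157]);
translate([252, 2479, 1413]) cube([760, 233, 157]);


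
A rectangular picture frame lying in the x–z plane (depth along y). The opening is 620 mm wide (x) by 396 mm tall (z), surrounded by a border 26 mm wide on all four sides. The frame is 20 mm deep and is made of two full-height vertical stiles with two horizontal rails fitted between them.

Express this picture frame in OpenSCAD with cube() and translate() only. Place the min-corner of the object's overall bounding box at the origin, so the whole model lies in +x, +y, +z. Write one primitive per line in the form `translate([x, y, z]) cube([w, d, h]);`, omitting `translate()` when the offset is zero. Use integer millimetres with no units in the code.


cube([26, 20, 448]);
translate([646, 0, 0]) cube([26, 20, 448]);
translate([26, 0, 0]) cube([620, 20, 26]);
translate([26, 0, 422]) cube([620, 20, 26]);


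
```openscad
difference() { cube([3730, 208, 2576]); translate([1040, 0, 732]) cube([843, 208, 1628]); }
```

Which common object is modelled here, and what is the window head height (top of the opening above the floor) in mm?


A wall with a window opening. The window head height is 2360 mm.

A wall with a rectangular opening subtracted — a window. Sill at z = 732, opening 1628 mm tall, so the head is at 732 + 1628 = 2360 mm.


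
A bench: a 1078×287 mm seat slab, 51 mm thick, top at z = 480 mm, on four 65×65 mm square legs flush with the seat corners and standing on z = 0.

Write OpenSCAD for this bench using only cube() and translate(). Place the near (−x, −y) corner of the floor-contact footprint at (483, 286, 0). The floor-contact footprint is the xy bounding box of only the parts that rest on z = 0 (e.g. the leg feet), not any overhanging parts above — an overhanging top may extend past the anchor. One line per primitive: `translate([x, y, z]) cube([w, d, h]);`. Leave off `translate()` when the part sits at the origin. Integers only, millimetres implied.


translate([483, 286, 429]) cube([1078, 287, 51]);
translate([483, 286, 0]) cube([65, 65, 429]);
translate([483, 508, 0]) cube([65, 65, 429]);
translate([1496, 286, 0]) cube([65, 65, 429]);
translate([1496, 508, 0]) cube([65, 65, 429]);


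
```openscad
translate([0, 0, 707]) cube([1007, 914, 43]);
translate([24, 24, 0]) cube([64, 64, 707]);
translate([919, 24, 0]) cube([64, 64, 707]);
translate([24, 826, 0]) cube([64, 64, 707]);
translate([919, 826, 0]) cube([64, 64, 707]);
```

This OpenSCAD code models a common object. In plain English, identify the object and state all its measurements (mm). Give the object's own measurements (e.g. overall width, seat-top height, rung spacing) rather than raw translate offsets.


A table: top 1007 mm (x) × 914 mm (y), 43 mm thick, upper face at z = 750 mm, on four 64×64 mm square legs, each inset 24 mm from the nearest pair of top edges from z = 0 to the bottom of the top.


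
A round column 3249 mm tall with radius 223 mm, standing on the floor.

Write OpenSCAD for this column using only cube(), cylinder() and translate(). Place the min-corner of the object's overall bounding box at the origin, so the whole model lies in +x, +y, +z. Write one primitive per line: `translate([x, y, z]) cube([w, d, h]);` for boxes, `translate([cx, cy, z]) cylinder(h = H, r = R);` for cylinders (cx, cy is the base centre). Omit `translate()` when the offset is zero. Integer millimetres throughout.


translate([223, 223, 0]) cylinder(h = 3249, r = 223);


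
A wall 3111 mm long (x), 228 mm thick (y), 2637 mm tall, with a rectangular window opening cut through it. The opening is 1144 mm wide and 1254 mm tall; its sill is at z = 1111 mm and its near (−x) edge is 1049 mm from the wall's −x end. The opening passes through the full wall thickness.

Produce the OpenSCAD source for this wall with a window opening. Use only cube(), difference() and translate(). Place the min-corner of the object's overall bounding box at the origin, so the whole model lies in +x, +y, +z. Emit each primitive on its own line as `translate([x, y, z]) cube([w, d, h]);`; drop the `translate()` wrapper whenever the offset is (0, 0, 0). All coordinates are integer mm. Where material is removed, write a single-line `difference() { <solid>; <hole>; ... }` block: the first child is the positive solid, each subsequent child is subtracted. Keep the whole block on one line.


difference() { cube([3111, 228, 2637]); translate([1049, 0, 1111]) cube([1144, 228, 1254]); }


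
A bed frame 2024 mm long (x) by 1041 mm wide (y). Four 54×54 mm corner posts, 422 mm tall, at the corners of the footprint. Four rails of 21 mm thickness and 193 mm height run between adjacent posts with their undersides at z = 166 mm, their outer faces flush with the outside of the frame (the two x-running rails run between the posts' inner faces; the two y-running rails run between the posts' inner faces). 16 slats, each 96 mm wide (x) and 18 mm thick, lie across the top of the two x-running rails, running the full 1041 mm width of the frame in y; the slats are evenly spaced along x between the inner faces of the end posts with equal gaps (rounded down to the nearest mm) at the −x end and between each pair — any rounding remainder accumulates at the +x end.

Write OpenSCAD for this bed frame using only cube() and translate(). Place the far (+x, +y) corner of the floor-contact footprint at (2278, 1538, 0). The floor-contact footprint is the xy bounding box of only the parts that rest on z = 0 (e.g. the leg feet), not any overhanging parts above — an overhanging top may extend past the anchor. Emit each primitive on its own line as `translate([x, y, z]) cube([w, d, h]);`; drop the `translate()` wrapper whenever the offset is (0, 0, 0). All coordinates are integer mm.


// slat z = rail_z + rail_h = 166 + 193 = 359
// slat gap = ⌊(1916 − 16·96) / 17⌋ = 22
translate([254, 497, 0]) cube([54, 54, 422]);
translate([254, 1484, 0]) cube([54, 54, 422]);
translate([2224, 497, 0]) cube([54, 54, 422]);
translate([2224, 1484, 0]) cube([54, 54, 422]);
translate([308, 497, 166]) cube([1916, 21, 193]);
translate([308, 1517, 166]) cube([1916, 21, 193]);
translate([254, 551, 166]) cube([21, 933, 193]);
translate([2257, 551, 166]) cube([21, 933, 193]);
translate([330, 497, 359]) cube([96, 1041, 18]);
translate([448, 497, 359]) cube([96, 1041, 18]);
translate([566, 497, 359]) cube([96, 1041, 18]);
translate([684, 497, 359]) cube([96, 1041, 18]);
translate([802, 497, 359]) cube([96, 1041, 18]);
translate([920, 497, 359]) cube([96, 1041, 18]);
translate([1038, 497, 359]) cube([96, 1041, 18]);
translate([1156, 497, 359]) cube([96, 1041, 18]);
translate([1274, 497, 359]) cube([96, 1041, 18]);
translate([1392, 497, 359]) cube([96, 1041, 18]);
translate([1510, 497, 359]) cube([96, 1041, 18]);
translate([1628, 497, 359]) cube([96, 1041, 18]);
translate([1746, 497, 359]) cube([96, 1041, 18]);
translate([1864, 497, 359]) cube([96, 1041, 18]);
translate([1982, 497, 359]) cube([96, 1041, 18]);
translate([2100, 497, 359]) cube([96, 1041, 18]);


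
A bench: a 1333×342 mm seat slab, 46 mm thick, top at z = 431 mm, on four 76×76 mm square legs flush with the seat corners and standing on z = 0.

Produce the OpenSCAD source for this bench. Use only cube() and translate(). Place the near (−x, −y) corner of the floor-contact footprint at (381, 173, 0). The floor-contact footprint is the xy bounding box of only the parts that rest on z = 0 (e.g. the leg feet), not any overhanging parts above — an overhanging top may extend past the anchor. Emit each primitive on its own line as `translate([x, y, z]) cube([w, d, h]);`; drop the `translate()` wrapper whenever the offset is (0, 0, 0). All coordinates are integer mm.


translate([381, 173, 385]) cube([1333, 342, 46]);
translate([381, 173, 0]) cube([76, 76, 385]);
translate([381, 439, 0]) cube([76, 76, 385]);
translate([1638, 173, 0]) cube([76, 76, 385]);
translate([1638, 439, 0]) cube([76, 76, 385]);


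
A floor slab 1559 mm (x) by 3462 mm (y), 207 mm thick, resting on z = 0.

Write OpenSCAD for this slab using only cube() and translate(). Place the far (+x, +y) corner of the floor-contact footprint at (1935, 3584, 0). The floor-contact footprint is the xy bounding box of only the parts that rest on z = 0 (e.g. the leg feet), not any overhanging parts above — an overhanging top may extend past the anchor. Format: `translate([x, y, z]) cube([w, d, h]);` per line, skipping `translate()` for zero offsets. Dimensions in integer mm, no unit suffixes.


translate([376, 122, 0]) cube([1559, 3462, 207]);


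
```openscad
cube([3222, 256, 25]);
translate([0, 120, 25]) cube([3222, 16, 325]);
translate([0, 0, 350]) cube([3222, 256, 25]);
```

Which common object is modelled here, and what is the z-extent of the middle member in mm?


An I-beam. The web height is 325 mm.

Two wide flanges with a thin centred web — an I-beam. Overall 375 mm minus two 25 mm flanges gives a web of 375 − 2·25 = 325 mm.


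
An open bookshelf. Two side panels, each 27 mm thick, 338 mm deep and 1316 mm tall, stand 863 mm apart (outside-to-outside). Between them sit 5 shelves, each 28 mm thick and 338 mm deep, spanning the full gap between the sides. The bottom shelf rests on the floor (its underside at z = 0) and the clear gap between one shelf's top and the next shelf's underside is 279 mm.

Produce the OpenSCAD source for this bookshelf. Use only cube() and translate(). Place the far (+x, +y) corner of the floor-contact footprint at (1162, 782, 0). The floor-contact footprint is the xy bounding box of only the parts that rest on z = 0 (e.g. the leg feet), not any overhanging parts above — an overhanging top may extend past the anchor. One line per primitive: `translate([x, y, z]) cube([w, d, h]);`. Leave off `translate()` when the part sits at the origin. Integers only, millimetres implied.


translate([299, 444, 0]) cube([27, 338, 1316]);
translate([1135, 444, 0]) cube([27, 338, 1316]);
translate([326, 444, 0]) cube([809, 338, 28]);
translate([326, 444, 307]) cube([809, 338, 28]);
translate([326, 444, 614]) cube([809, 338, 28]);
translate([326, 444, 921]) cube([809, 338, 28]);
translate([326, 444, 1228]) cube([809, 338, 28]);


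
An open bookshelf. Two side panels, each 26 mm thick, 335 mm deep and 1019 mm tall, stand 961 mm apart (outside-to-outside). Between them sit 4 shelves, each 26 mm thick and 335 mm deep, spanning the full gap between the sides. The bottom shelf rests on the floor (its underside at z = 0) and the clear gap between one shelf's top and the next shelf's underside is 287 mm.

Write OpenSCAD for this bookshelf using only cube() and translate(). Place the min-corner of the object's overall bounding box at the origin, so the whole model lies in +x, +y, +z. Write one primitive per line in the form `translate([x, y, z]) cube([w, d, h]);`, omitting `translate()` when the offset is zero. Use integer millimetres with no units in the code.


cube([26, 335, 1019]);
translate([935, 0, 0]) cube([26, 335, 1019]);
translate([26, 0, 0]) cube([909, 335, 26]);
translate([26, 0, 313]) cube([909, 335, 26]);
translate([26, 0, 626]) cube([909, 335, 26]);
translate([26, 0, 939]) cube([909, 335, 26]);


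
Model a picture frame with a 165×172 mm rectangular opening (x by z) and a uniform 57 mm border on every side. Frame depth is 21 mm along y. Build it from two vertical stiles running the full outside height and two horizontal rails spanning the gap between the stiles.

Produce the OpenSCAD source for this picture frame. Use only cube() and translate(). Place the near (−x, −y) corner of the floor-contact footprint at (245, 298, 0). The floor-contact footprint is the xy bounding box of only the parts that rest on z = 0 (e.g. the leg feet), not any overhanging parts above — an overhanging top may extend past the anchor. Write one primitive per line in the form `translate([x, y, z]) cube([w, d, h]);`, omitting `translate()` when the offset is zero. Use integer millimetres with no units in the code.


translate([245, 298, 0]) cube([57, 21, 286]);
translate([467, 298, 0]) cube([57, 21, 286]);
translate([302, 298, 0]) cube([165, 21, 57]);
translate([302, 298, 229]) cube([165, 21, 57]);


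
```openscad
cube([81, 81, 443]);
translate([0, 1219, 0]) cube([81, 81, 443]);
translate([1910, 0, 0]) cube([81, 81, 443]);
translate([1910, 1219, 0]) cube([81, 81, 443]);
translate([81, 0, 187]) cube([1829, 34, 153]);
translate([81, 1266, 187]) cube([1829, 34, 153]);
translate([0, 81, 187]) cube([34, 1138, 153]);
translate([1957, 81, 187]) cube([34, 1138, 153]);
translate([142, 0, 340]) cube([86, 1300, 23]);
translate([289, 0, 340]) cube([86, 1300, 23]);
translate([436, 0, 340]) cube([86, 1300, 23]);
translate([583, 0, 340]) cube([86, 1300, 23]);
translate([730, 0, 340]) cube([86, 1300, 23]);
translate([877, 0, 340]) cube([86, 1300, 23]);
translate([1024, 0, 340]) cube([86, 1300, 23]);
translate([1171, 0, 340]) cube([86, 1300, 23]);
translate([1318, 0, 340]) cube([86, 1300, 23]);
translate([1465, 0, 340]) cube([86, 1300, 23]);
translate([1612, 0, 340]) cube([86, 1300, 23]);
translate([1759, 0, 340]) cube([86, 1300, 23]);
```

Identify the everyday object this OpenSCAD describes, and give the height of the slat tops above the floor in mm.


A bed frame. The slat-top height is 363 mm.

Four posts, four rails, and a row of slats — a bed frame. Slats sit on the rails at z = 187 + 153 = 340; with slat thickness 23, the top is 363 mm.


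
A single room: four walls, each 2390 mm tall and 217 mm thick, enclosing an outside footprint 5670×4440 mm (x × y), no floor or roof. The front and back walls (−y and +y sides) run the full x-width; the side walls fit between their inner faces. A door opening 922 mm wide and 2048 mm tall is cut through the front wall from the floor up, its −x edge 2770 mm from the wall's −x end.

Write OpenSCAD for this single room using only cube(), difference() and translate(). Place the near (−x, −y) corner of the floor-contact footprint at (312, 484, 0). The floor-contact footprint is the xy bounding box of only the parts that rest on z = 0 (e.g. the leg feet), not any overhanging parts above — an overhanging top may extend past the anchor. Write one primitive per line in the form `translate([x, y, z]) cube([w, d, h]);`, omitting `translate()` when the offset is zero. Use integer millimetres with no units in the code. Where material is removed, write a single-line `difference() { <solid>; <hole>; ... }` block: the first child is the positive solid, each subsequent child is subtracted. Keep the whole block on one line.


difference() { translate([312, 484, 0]) cube([5670, 217, 2390]); translate([3082, 484, 0]) cube([922, 217, 2048]); }
translate([312, 4707, 0]) cube([5670, 217, 2390]);
translate([312, 701, 0]) cube([217, 4006, 2390]);
translate([5765, 701, 0]) cube([217, 4006, 2390]);


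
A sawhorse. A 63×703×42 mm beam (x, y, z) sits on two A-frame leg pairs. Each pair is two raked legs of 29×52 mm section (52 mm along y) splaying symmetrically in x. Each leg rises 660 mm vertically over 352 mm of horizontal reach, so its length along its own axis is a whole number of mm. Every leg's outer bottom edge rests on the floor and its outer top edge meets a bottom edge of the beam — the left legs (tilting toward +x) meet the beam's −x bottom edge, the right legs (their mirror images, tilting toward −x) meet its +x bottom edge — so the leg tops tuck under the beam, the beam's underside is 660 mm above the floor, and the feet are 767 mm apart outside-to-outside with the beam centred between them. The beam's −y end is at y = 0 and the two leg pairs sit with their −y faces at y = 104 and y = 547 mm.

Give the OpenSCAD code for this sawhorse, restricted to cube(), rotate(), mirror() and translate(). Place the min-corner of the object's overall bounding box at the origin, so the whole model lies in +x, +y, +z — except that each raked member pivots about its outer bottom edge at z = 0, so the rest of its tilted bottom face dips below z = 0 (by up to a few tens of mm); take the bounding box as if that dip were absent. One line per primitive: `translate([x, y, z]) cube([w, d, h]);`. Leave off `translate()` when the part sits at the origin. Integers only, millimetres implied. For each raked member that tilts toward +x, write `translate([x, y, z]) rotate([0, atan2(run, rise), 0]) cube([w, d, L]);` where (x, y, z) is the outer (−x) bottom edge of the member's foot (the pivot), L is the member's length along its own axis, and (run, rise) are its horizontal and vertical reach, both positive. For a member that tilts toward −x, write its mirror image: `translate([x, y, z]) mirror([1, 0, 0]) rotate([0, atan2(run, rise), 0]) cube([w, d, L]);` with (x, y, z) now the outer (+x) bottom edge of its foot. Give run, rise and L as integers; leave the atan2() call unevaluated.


translate([352, 0, 660]) cube([63, 703, 42]);
translate([0, 104, 0]) rotate([0, atan2(352, 660), 0]) cube([29, 52, 748]);
translate([767, 104, 0]) mirror([1, 0, 0]) rotate([0, atan2(352, 660), 0]) cube([29, 52, 748]);
translate([0, 547, 0]) rotate([0, atan2(352, 660), 0]) cube([29, 52, 748]);
translate([767, 547, 0]) mirror([1, 0, 0]) rotate([0, atan2(352, 660), 0]) cube([29, 52, 748]);


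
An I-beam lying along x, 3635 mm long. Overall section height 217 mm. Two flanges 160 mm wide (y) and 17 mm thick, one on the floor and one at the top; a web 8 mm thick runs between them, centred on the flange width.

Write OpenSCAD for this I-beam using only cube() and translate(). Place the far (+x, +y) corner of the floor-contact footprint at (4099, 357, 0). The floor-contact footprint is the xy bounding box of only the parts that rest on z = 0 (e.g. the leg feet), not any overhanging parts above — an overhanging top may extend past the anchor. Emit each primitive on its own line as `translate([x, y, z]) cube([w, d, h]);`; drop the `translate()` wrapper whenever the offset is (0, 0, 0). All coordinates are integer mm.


translate([464, 197, 0]) cube([3635, 160, 17]);
translate([464, 273, 17]) cube([3635, 8, 183]);
translate([464, 197, 200]) cube([3635, 160, 17]);


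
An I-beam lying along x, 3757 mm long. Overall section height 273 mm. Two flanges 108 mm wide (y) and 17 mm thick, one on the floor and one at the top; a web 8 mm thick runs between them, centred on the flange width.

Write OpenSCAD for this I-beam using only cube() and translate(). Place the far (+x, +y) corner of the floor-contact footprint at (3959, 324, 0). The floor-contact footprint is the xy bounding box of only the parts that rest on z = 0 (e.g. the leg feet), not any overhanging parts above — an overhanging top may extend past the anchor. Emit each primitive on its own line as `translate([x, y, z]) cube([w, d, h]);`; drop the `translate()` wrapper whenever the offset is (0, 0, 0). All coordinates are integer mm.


translate([202, 216, 0]) cube([3757, 108, 17]);
translate([202, 266, 17]) cube([3757, 8, 239]);
translate([202, 216, 256]) cube([3757, 108, 17]);


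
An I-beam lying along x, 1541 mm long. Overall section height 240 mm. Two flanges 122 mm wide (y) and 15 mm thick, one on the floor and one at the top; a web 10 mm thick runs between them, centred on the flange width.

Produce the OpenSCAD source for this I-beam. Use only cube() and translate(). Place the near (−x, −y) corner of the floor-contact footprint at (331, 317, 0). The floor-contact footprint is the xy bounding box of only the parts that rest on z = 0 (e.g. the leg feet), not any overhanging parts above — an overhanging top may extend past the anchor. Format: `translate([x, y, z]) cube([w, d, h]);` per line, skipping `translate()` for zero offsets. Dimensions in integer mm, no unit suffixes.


translate([331, 317, 0]) cube([1541, 122, 15]);
translate([331, 373, 15]) cube([1541, 10, 210]);
translate([331, 317, 225]) cube([1541, 122, 15]);


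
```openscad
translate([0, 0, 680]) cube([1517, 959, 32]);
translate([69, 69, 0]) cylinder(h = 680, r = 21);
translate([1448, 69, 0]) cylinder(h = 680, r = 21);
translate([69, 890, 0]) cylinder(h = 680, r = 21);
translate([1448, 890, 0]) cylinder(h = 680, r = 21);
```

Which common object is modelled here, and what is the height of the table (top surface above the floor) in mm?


A table. The table height is 712 mm.

A 1517×959×32 slab sits at z = 680 on four Ø42 mm round legs — a table. The top surface is at 680 + 32 = 712 mm.


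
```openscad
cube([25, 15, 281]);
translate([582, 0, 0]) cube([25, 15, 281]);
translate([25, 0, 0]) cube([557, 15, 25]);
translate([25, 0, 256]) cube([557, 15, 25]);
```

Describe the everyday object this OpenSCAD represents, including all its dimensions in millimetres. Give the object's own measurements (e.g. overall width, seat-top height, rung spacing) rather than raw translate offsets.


A rectangular picture frame lying in the x–z plane (depth along y). The opening is 557 mm wide (x) by 231 mm tall (z), surrounded by a border 25 mm wide on all four sides. The frame is 15 mm deep and is made of two full-height vertical stiles with two horizontal rails fitted between them.


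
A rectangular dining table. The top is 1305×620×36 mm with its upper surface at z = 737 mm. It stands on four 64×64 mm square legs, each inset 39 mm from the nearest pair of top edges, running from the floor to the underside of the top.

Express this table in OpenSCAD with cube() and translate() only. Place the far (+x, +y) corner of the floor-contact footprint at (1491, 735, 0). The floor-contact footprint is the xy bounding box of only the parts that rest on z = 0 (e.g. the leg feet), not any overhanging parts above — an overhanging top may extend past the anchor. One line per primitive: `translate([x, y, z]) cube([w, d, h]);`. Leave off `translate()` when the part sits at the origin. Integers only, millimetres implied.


// leg_h = 737 - 36 = 701
translate([225, 154, 701]) cube([1305, 620, 36]);
translate([264, 193, 0]) cube([64, 64, 701]);
translate([1427, 193, 0]) cube([64, 64, 701]);
translate([264, 671, 0]) cube([64, 64, 701]);
translate([1427, 671, 0]) cube([64, 64, 701]);


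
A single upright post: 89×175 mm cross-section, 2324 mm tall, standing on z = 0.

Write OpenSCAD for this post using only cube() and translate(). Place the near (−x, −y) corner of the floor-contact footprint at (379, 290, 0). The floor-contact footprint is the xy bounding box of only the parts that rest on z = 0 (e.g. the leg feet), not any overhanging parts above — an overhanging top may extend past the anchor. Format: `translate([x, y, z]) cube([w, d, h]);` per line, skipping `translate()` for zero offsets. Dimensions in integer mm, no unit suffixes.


translate([379, 290, 0]) cube([89, 175, 2324]);


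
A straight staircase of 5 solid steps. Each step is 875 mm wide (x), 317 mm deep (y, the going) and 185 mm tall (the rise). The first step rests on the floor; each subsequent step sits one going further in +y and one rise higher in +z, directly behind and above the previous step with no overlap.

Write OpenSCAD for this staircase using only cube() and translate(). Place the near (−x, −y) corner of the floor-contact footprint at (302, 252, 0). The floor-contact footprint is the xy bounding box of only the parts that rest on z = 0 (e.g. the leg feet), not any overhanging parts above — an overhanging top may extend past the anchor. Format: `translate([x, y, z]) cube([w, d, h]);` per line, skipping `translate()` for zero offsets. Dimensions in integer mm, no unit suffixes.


translate([302, 252, 0]) cube([875, 317, 185]);
translate([302, 569, 185]) cube([875, 317, 185]);
translate([302, 886, 370]) cube([875, 317, 185]);
translate([302, 1203, 555]) cube([875, 317, 185]);
translate([302, 1520, 740]) cube([875, 317, 185]);


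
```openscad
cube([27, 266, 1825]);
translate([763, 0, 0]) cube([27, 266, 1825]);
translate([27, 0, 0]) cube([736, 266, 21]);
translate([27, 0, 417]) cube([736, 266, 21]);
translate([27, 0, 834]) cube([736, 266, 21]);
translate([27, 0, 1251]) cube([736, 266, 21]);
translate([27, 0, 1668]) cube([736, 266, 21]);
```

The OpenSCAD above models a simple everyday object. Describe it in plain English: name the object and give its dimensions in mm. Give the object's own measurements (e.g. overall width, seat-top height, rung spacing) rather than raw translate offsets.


An open bookshelf. Two side panels, each 27 mm thick, 266 mm deep and 1825 mm tall, stand 790 mm apart (outside-to-outside). Between them sit 5 shelves, each 21 mm thick and 266 mm deep, spanning the full gap between the sides. The bottom shelf rests on the floor (its underside at z = 0) and the clear gap between one shelf's top and the next shelf's underside is 396 mm.


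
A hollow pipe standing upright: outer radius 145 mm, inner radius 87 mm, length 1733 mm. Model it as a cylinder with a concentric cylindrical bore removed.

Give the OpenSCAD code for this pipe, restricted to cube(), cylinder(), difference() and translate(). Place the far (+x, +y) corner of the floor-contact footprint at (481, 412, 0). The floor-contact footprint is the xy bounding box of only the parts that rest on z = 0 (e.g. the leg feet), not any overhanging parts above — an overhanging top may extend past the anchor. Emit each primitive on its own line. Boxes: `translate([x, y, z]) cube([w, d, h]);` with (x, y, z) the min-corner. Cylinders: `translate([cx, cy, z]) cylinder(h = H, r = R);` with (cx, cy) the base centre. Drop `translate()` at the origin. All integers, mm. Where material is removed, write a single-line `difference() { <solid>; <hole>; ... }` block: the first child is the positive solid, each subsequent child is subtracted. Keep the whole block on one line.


difference() { translate([336, 267, 0]) cylinder(h = 1733, r = 145); translate([336, 267, 0]) cylinder(h = 1733, r = 87); }


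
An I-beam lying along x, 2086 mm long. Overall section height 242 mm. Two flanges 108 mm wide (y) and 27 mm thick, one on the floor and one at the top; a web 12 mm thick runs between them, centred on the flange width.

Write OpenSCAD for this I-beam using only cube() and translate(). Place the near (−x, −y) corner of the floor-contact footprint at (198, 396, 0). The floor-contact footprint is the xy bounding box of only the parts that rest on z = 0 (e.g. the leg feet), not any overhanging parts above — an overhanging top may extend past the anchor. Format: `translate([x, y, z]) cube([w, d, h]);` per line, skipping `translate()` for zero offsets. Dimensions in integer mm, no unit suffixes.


translate([198, 396, 0]) cube([2086, 108, 27]);
translate([198, 444, 27]) cube([2086, 12, 188]);
translate([198, 396, 215]) cube([2086, 108, 27]);
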